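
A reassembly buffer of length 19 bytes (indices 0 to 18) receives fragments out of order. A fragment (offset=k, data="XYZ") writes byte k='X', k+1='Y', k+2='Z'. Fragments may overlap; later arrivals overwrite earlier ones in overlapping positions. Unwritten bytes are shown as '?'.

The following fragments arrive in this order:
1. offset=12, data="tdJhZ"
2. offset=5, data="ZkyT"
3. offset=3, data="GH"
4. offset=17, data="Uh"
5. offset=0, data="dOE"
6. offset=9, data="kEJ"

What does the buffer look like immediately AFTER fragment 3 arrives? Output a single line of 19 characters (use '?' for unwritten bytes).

Fragment 1: offset=12 data="tdJhZ" -> buffer=????????????tdJhZ??
Fragment 2: offset=5 data="ZkyT" -> buffer=?????ZkyT???tdJhZ??
Fragment 3: offset=3 data="GH" -> buffer=???GHZkyT???tdJhZ??

Answer: ???GHZkyT???tdJhZ??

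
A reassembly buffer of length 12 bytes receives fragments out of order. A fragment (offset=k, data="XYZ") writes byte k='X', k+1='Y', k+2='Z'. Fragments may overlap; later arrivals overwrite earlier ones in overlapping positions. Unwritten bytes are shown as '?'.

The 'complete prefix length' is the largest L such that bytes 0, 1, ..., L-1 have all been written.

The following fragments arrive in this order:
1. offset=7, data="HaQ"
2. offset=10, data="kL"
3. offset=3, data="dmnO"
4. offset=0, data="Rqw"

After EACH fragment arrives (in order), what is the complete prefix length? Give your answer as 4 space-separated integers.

Answer: 0 0 0 12

Derivation:
Fragment 1: offset=7 data="HaQ" -> buffer=???????HaQ?? -> prefix_len=0
Fragment 2: offset=10 data="kL" -> buffer=???????HaQkL -> prefix_len=0
Fragment 3: offset=3 data="dmnO" -> buffer=???dmnOHaQkL -> prefix_len=0
Fragment 4: offset=0 data="Rqw" -> buffer=RqwdmnOHaQkL -> prefix_len=12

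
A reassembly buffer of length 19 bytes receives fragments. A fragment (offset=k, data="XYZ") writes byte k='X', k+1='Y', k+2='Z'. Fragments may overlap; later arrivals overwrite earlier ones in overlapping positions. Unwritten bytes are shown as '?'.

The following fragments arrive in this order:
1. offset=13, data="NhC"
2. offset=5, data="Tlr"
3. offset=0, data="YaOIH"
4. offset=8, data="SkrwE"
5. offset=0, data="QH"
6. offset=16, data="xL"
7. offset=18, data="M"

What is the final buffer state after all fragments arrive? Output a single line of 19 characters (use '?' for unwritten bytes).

Fragment 1: offset=13 data="NhC" -> buffer=?????????????NhC???
Fragment 2: offset=5 data="Tlr" -> buffer=?????Tlr?????NhC???
Fragment 3: offset=0 data="YaOIH" -> buffer=YaOIHTlr?????NhC???
Fragment 4: offset=8 data="SkrwE" -> buffer=YaOIHTlrSkrwENhC???
Fragment 5: offset=0 data="QH" -> buffer=QHOIHTlrSkrwENhC???
Fragment 6: offset=16 data="xL" -> buffer=QHOIHTlrSkrwENhCxL?
Fragment 7: offset=18 data="M" -> buffer=QHOIHTlrSkrwENhCxLM

Answer: QHOIHTlrSkrwENhCxLM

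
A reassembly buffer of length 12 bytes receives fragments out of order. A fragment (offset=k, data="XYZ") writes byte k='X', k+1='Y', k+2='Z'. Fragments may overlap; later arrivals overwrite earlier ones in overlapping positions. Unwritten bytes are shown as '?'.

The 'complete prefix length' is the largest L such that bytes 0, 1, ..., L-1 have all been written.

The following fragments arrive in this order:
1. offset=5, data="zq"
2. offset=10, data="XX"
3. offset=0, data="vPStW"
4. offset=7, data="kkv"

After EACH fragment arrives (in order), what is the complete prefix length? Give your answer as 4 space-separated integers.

Fragment 1: offset=5 data="zq" -> buffer=?????zq????? -> prefix_len=0
Fragment 2: offset=10 data="XX" -> buffer=?????zq???XX -> prefix_len=0
Fragment 3: offset=0 data="vPStW" -> buffer=vPStWzq???XX -> prefix_len=7
Fragment 4: offset=7 data="kkv" -> buffer=vPStWzqkkvXX -> prefix_len=12

Answer: 0 0 7 12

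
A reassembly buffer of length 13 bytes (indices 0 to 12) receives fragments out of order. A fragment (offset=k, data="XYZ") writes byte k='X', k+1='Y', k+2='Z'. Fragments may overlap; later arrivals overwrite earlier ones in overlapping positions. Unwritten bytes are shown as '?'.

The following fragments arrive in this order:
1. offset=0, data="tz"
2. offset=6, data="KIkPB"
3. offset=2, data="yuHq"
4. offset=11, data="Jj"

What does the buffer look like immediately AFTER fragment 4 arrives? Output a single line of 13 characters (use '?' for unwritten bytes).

Fragment 1: offset=0 data="tz" -> buffer=tz???????????
Fragment 2: offset=6 data="KIkPB" -> buffer=tz????KIkPB??
Fragment 3: offset=2 data="yuHq" -> buffer=tzyuHqKIkPB??
Fragment 4: offset=11 data="Jj" -> buffer=tzyuHqKIkPBJj

Answer: tzyuHqKIkPBJj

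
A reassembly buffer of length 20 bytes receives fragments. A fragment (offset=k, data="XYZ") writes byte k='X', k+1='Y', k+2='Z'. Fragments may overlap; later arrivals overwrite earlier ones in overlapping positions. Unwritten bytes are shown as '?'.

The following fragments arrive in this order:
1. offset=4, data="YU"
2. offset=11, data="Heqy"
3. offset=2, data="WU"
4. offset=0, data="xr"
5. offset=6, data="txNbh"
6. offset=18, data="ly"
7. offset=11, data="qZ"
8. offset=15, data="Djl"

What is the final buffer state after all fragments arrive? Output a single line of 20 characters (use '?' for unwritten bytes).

Fragment 1: offset=4 data="YU" -> buffer=????YU??????????????
Fragment 2: offset=11 data="Heqy" -> buffer=????YU?????Heqy?????
Fragment 3: offset=2 data="WU" -> buffer=??WUYU?????Heqy?????
Fragment 4: offset=0 data="xr" -> buffer=xrWUYU?????Heqy?????
Fragment 5: offset=6 data="txNbh" -> buffer=xrWUYUtxNbhHeqy?????
Fragment 6: offset=18 data="ly" -> buffer=xrWUYUtxNbhHeqy???ly
Fragment 7: offset=11 data="qZ" -> buffer=xrWUYUtxNbhqZqy???ly
Fragment 8: offset=15 data="Djl" -> buffer=xrWUYUtxNbhqZqyDjlly

Answer: xrWUYUtxNbhqZqyDjlly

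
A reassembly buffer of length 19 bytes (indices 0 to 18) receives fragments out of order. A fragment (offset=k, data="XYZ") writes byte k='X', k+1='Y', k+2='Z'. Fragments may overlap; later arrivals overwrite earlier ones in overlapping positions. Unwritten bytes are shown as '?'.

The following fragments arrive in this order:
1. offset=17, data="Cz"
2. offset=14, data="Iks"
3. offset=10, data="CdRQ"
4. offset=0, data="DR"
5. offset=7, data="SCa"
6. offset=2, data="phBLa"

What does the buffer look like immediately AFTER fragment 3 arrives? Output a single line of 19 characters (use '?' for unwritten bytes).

Fragment 1: offset=17 data="Cz" -> buffer=?????????????????Cz
Fragment 2: offset=14 data="Iks" -> buffer=??????????????IksCz
Fragment 3: offset=10 data="CdRQ" -> buffer=??????????CdRQIksCz

Answer: ??????????CdRQIksCz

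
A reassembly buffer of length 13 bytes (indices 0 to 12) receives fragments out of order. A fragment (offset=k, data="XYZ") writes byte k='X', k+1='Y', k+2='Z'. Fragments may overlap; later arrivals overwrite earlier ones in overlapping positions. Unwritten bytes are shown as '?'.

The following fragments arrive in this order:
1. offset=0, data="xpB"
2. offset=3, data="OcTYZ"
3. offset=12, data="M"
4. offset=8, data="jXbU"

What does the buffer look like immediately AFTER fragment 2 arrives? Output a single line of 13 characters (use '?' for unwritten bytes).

Fragment 1: offset=0 data="xpB" -> buffer=xpB??????????
Fragment 2: offset=3 data="OcTYZ" -> buffer=xpBOcTYZ?????

Answer: xpBOcTYZ?????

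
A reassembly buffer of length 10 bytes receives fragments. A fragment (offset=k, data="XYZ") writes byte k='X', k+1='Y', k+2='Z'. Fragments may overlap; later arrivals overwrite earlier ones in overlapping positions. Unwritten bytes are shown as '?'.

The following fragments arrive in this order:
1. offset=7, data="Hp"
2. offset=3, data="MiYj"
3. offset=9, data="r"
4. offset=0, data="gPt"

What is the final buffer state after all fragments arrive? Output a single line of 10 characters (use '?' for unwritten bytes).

Answer: gPtMiYjHpr

Derivation:
Fragment 1: offset=7 data="Hp" -> buffer=???????Hp?
Fragment 2: offset=3 data="MiYj" -> buffer=???MiYjHp?
Fragment 3: offset=9 data="r" -> buffer=???MiYjHpr
Fragment 4: offset=0 data="gPt" -> buffer=gPtMiYjHpr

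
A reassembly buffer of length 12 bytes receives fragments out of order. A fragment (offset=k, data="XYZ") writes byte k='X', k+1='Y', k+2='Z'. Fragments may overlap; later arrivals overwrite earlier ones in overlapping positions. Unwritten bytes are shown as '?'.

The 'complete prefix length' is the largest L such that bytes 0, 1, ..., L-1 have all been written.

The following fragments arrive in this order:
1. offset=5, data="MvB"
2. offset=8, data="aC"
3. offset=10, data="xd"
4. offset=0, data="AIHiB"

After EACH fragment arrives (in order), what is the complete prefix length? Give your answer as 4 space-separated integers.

Fragment 1: offset=5 data="MvB" -> buffer=?????MvB???? -> prefix_len=0
Fragment 2: offset=8 data="aC" -> buffer=?????MvBaC?? -> prefix_len=0
Fragment 3: offset=10 data="xd" -> buffer=?????MvBaCxd -> prefix_len=0
Fragment 4: offset=0 data="AIHiB" -> buffer=AIHiBMvBaCxd -> prefix_len=12

Answer: 0 0 0 12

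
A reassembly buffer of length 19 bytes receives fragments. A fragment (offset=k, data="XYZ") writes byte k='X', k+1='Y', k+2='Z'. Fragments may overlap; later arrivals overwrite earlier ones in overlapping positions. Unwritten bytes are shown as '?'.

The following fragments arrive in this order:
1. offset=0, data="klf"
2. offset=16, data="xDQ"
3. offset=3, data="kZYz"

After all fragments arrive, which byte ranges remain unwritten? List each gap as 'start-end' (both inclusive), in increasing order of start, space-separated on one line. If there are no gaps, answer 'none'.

Answer: 7-15

Derivation:
Fragment 1: offset=0 len=3
Fragment 2: offset=16 len=3
Fragment 3: offset=3 len=4
Gaps: 7-15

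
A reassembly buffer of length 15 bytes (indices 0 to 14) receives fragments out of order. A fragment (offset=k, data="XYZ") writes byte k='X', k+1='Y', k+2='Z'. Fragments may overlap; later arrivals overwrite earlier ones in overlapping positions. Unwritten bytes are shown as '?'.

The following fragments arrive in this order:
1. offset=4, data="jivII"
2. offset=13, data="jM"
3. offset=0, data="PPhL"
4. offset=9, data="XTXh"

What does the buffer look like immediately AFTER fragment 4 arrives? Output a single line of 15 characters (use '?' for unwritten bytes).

Answer: PPhLjivIIXTXhjM

Derivation:
Fragment 1: offset=4 data="jivII" -> buffer=????jivII??????
Fragment 2: offset=13 data="jM" -> buffer=????jivII????jM
Fragment 3: offset=0 data="PPhL" -> buffer=PPhLjivII????jM
Fragment 4: offset=9 data="XTXh" -> buffer=PPhLjivIIXTXhjM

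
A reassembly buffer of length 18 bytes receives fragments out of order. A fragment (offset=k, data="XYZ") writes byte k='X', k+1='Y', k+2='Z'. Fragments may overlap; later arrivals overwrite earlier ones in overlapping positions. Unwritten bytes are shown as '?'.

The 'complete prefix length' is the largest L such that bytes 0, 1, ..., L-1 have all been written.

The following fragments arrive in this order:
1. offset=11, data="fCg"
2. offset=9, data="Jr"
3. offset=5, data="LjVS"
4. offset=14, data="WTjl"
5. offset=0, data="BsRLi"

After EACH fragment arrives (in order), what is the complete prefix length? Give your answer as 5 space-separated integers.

Answer: 0 0 0 0 18

Derivation:
Fragment 1: offset=11 data="fCg" -> buffer=???????????fCg???? -> prefix_len=0
Fragment 2: offset=9 data="Jr" -> buffer=?????????JrfCg???? -> prefix_len=0
Fragment 3: offset=5 data="LjVS" -> buffer=?????LjVSJrfCg???? -> prefix_len=0
Fragment 4: offset=14 data="WTjl" -> buffer=?????LjVSJrfCgWTjl -> prefix_len=0
Fragment 5: offset=0 data="BsRLi" -> buffer=BsRLiLjVSJrfCgWTjl -> prefix_len=18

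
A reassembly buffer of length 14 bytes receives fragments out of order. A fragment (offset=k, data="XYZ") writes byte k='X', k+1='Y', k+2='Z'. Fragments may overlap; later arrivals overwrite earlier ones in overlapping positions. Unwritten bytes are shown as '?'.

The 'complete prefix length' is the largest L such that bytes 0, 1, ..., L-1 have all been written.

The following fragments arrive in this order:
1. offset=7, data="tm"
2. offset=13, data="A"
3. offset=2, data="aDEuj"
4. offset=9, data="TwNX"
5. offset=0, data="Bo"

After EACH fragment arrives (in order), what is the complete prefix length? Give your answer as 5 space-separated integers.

Answer: 0 0 0 0 14

Derivation:
Fragment 1: offset=7 data="tm" -> buffer=???????tm????? -> prefix_len=0
Fragment 2: offset=13 data="A" -> buffer=???????tm????A -> prefix_len=0
Fragment 3: offset=2 data="aDEuj" -> buffer=??aDEujtm????A -> prefix_len=0
Fragment 4: offset=9 data="TwNX" -> buffer=??aDEujtmTwNXA -> prefix_len=0
Fragment 5: offset=0 data="Bo" -> buffer=BoaDEujtmTwNXA -> prefix_len=14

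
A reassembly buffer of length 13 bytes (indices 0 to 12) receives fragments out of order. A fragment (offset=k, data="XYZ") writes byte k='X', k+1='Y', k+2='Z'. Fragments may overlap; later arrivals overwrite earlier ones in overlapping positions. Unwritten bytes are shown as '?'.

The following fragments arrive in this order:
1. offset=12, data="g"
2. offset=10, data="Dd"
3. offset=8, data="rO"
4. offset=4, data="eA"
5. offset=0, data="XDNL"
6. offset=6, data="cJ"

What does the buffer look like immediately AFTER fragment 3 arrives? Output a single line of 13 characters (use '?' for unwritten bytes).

Answer: ????????rODdg

Derivation:
Fragment 1: offset=12 data="g" -> buffer=????????????g
Fragment 2: offset=10 data="Dd" -> buffer=??????????Ddg
Fragment 3: offset=8 data="rO" -> buffer=????????rODdg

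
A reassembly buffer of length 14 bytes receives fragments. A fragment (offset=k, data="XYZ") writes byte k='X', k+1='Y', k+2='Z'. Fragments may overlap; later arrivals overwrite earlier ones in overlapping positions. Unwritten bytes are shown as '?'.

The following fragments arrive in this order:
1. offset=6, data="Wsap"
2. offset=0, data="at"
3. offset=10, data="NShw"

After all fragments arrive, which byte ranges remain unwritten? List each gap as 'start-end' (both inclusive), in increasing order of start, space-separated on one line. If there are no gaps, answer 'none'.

Fragment 1: offset=6 len=4
Fragment 2: offset=0 len=2
Fragment 3: offset=10 len=4
Gaps: 2-5

Answer: 2-5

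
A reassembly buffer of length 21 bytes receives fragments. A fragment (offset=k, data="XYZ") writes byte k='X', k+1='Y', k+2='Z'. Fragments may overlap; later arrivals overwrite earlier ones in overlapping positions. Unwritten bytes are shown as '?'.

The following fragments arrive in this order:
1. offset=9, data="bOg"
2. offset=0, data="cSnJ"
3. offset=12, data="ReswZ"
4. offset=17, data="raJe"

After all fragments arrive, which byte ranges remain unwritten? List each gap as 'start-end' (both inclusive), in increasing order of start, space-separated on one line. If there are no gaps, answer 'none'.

Fragment 1: offset=9 len=3
Fragment 2: offset=0 len=4
Fragment 3: offset=12 len=5
Fragment 4: offset=17 len=4
Gaps: 4-8

Answer: 4-8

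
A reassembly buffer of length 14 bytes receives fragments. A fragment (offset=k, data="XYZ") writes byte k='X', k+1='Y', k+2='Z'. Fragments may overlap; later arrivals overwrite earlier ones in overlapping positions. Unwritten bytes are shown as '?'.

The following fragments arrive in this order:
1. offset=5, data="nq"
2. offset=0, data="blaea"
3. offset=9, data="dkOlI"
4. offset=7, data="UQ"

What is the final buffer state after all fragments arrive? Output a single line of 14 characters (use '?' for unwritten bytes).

Answer: blaeanqUQdkOlI

Derivation:
Fragment 1: offset=5 data="nq" -> buffer=?????nq???????
Fragment 2: offset=0 data="blaea" -> buffer=blaeanq???????
Fragment 3: offset=9 data="dkOlI" -> buffer=blaeanq??dkOlI
Fragment 4: offset=7 data="UQ" -> buffer=blaeanqUQdkOlI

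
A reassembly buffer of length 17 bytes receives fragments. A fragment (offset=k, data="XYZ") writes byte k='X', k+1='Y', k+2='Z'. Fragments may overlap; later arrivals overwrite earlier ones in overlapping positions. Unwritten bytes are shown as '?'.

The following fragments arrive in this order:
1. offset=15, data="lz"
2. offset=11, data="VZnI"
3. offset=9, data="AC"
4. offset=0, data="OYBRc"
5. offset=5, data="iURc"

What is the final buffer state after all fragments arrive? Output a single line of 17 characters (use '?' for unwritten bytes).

Answer: OYBRciURcACVZnIlz

Derivation:
Fragment 1: offset=15 data="lz" -> buffer=???????????????lz
Fragment 2: offset=11 data="VZnI" -> buffer=???????????VZnIlz
Fragment 3: offset=9 data="AC" -> buffer=?????????ACVZnIlz
Fragment 4: offset=0 data="OYBRc" -> buffer=OYBRc????ACVZnIlz
Fragment 5: offset=5 data="iURc" -> buffer=OYBRciURcACVZnIlz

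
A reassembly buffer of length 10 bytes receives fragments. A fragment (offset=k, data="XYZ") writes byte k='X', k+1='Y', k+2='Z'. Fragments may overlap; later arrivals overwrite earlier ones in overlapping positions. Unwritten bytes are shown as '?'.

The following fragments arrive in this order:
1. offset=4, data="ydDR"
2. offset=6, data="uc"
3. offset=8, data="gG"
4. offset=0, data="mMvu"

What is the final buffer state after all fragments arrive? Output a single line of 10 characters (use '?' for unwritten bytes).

Fragment 1: offset=4 data="ydDR" -> buffer=????ydDR??
Fragment 2: offset=6 data="uc" -> buffer=????yduc??
Fragment 3: offset=8 data="gG" -> buffer=????yducgG
Fragment 4: offset=0 data="mMvu" -> buffer=mMvuyducgG

Answer: mMvuyducgG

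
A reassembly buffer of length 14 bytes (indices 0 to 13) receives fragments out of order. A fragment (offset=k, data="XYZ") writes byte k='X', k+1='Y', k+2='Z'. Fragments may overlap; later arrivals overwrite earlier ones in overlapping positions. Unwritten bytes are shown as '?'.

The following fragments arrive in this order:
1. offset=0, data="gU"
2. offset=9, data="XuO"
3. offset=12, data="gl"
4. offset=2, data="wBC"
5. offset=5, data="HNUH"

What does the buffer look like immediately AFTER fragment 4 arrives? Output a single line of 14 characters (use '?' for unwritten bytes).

Fragment 1: offset=0 data="gU" -> buffer=gU????????????
Fragment 2: offset=9 data="XuO" -> buffer=gU???????XuO??
Fragment 3: offset=12 data="gl" -> buffer=gU???????XuOgl
Fragment 4: offset=2 data="wBC" -> buffer=gUwBC????XuOgl

Answer: gUwBC????XuOgl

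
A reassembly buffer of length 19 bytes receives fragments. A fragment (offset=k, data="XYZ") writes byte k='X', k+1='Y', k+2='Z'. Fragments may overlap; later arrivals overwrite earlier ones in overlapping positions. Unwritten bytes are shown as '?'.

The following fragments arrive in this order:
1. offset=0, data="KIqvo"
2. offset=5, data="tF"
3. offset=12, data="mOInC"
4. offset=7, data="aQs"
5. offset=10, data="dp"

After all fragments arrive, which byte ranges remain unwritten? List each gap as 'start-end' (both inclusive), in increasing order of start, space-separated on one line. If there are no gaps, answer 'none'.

Fragment 1: offset=0 len=5
Fragment 2: offset=5 len=2
Fragment 3: offset=12 len=5
Fragment 4: offset=7 len=3
Fragment 5: offset=10 len=2
Gaps: 17-18

Answer: 17-18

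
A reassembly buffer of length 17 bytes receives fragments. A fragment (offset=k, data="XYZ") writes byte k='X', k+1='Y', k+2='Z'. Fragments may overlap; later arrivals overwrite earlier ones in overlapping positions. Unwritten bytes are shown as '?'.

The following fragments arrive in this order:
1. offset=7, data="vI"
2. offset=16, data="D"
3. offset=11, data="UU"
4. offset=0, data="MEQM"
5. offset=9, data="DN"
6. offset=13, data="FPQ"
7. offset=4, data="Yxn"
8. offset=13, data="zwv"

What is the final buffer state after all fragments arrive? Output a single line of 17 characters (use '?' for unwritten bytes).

Fragment 1: offset=7 data="vI" -> buffer=???????vI????????
Fragment 2: offset=16 data="D" -> buffer=???????vI???????D
Fragment 3: offset=11 data="UU" -> buffer=???????vI??UU???D
Fragment 4: offset=0 data="MEQM" -> buffer=MEQM???vI??UU???D
Fragment 5: offset=9 data="DN" -> buffer=MEQM???vIDNUU???D
Fragment 6: offset=13 data="FPQ" -> buffer=MEQM???vIDNUUFPQD
Fragment 7: offset=4 data="Yxn" -> buffer=MEQMYxnvIDNUUFPQD
Fragment 8: offset=13 data="zwv" -> buffer=MEQMYxnvIDNUUzwvD

Answer: MEQMYxnvIDNUUzwvD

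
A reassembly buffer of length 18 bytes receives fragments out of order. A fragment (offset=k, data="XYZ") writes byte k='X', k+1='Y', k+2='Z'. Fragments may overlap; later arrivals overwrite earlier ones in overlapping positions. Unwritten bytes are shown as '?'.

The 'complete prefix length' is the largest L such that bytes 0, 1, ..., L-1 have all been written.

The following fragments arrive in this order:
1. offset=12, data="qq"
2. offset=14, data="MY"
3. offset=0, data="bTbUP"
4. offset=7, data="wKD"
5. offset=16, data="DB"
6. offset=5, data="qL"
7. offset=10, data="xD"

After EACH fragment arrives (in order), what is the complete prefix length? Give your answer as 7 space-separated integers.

Fragment 1: offset=12 data="qq" -> buffer=????????????qq???? -> prefix_len=0
Fragment 2: offset=14 data="MY" -> buffer=????????????qqMY?? -> prefix_len=0
Fragment 3: offset=0 data="bTbUP" -> buffer=bTbUP???????qqMY?? -> prefix_len=5
Fragment 4: offset=7 data="wKD" -> buffer=bTbUP??wKD??qqMY?? -> prefix_len=5
Fragment 5: offset=16 data="DB" -> buffer=bTbUP??wKD??qqMYDB -> prefix_len=5
Fragment 6: offset=5 data="qL" -> buffer=bTbUPqLwKD??qqMYDB -> prefix_len=10
Fragment 7: offset=10 data="xD" -> buffer=bTbUPqLwKDxDqqMYDB -> prefix_len=18

Answer: 0 0 5 5 5 10 18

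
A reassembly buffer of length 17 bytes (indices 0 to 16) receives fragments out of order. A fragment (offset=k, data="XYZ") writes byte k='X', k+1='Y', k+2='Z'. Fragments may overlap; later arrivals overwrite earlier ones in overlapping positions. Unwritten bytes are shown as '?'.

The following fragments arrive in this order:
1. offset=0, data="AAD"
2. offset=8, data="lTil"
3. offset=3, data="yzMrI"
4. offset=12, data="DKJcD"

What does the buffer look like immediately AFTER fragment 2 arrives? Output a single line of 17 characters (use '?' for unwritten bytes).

Fragment 1: offset=0 data="AAD" -> buffer=AAD??????????????
Fragment 2: offset=8 data="lTil" -> buffer=AAD?????lTil?????

Answer: AAD?????lTil?????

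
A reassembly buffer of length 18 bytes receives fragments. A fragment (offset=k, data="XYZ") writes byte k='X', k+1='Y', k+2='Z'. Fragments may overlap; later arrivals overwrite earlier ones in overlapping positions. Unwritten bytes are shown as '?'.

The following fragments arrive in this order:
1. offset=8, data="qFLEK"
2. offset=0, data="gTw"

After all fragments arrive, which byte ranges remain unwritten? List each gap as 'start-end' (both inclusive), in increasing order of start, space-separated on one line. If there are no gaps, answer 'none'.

Answer: 3-7 13-17

Derivation:
Fragment 1: offset=8 len=5
Fragment 2: offset=0 len=3
Gaps: 3-7 13-17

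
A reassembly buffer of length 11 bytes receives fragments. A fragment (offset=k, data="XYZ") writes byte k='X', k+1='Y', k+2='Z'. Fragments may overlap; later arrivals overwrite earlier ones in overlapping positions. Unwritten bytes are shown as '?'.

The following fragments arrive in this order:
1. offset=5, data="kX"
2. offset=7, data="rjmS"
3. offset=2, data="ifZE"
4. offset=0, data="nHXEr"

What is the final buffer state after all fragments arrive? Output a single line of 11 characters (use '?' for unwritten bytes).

Fragment 1: offset=5 data="kX" -> buffer=?????kX????
Fragment 2: offset=7 data="rjmS" -> buffer=?????kXrjmS
Fragment 3: offset=2 data="ifZE" -> buffer=??ifZEXrjmS
Fragment 4: offset=0 data="nHXEr" -> buffer=nHXErEXrjmS

Answer: nHXErEXrjmS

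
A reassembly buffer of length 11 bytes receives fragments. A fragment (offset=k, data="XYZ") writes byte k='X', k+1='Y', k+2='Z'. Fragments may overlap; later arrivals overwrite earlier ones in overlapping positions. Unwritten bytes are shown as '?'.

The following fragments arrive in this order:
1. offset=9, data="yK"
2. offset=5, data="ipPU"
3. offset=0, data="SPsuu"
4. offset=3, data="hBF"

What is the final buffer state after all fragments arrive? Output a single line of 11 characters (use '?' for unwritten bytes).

Fragment 1: offset=9 data="yK" -> buffer=?????????yK
Fragment 2: offset=5 data="ipPU" -> buffer=?????ipPUyK
Fragment 3: offset=0 data="SPsuu" -> buffer=SPsuuipPUyK
Fragment 4: offset=3 data="hBF" -> buffer=SPshBFpPUyK

Answer: SPshBFpPUyK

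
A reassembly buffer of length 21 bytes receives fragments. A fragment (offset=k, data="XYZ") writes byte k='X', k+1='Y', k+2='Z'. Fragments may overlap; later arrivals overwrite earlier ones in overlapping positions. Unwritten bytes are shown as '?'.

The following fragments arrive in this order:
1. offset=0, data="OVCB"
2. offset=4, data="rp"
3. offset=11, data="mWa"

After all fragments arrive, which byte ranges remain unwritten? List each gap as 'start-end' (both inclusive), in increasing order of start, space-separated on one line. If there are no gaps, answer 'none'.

Fragment 1: offset=0 len=4
Fragment 2: offset=4 len=2
Fragment 3: offset=11 len=3
Gaps: 6-10 14-20

Answer: 6-10 14-20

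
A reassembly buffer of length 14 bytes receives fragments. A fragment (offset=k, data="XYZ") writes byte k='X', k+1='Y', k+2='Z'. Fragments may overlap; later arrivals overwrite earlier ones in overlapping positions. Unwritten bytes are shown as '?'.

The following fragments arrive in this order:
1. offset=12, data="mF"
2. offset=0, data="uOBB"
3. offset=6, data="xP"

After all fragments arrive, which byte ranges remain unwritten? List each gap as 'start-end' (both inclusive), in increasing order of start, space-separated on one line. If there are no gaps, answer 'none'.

Fragment 1: offset=12 len=2
Fragment 2: offset=0 len=4
Fragment 3: offset=6 len=2
Gaps: 4-5 8-11

Answer: 4-5 8-11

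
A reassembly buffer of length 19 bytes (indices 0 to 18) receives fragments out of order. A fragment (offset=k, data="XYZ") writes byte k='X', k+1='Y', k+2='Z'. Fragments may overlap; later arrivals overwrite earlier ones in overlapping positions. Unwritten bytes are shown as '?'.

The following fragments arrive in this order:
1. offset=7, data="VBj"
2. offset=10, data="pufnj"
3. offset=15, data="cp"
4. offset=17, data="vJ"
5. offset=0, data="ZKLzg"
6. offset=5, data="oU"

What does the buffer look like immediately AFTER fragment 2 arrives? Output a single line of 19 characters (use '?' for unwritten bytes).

Answer: ???????VBjpufnj????

Derivation:
Fragment 1: offset=7 data="VBj" -> buffer=???????VBj?????????
Fragment 2: offset=10 data="pufnj" -> buffer=???????VBjpufnj????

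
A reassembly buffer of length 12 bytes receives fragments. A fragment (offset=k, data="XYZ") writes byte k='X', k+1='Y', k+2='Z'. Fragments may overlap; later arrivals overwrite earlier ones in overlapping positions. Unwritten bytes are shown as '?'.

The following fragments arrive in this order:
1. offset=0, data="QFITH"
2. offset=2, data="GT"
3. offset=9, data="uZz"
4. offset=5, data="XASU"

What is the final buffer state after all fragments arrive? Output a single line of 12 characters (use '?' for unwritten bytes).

Fragment 1: offset=0 data="QFITH" -> buffer=QFITH???????
Fragment 2: offset=2 data="GT" -> buffer=QFGTH???????
Fragment 3: offset=9 data="uZz" -> buffer=QFGTH????uZz
Fragment 4: offset=5 data="XASU" -> buffer=QFGTHXASUuZz

Answer: QFGTHXASUuZz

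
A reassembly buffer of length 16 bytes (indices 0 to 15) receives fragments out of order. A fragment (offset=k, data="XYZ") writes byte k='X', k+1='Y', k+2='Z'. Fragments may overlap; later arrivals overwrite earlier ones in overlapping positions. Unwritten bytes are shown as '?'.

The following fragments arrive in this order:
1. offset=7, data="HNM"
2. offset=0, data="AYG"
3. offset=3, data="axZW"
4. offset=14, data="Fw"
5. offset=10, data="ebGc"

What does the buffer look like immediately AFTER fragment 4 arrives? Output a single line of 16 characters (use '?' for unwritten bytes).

Fragment 1: offset=7 data="HNM" -> buffer=???????HNM??????
Fragment 2: offset=0 data="AYG" -> buffer=AYG????HNM??????
Fragment 3: offset=3 data="axZW" -> buffer=AYGaxZWHNM??????
Fragment 4: offset=14 data="Fw" -> buffer=AYGaxZWHNM????Fw

Answer: AYGaxZWHNM????Fw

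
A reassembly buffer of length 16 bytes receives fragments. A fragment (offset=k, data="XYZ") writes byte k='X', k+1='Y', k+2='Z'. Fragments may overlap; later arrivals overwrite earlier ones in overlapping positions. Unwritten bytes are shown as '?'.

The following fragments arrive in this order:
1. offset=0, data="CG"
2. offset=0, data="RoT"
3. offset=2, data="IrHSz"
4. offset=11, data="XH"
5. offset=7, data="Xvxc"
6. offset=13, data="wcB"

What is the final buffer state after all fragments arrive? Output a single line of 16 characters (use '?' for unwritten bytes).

Fragment 1: offset=0 data="CG" -> buffer=CG??????????????
Fragment 2: offset=0 data="RoT" -> buffer=RoT?????????????
Fragment 3: offset=2 data="IrHSz" -> buffer=RoIrHSz?????????
Fragment 4: offset=11 data="XH" -> buffer=RoIrHSz????XH???
Fragment 5: offset=7 data="Xvxc" -> buffer=RoIrHSzXvxcXH???
Fragment 6: offset=13 data="wcB" -> buffer=RoIrHSzXvxcXHwcB

Answer: RoIrHSzXvxcXHwcB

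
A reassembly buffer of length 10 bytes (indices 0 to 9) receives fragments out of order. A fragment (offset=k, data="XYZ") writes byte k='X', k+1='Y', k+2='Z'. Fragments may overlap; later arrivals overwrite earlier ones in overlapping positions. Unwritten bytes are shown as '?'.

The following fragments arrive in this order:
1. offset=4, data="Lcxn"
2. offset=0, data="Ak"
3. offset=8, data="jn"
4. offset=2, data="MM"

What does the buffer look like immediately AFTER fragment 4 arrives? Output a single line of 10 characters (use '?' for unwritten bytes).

Fragment 1: offset=4 data="Lcxn" -> buffer=????Lcxn??
Fragment 2: offset=0 data="Ak" -> buffer=Ak??Lcxn??
Fragment 3: offset=8 data="jn" -> buffer=Ak??Lcxnjn
Fragment 4: offset=2 data="MM" -> buffer=AkMMLcxnjn

Answer: AkMMLcxnjn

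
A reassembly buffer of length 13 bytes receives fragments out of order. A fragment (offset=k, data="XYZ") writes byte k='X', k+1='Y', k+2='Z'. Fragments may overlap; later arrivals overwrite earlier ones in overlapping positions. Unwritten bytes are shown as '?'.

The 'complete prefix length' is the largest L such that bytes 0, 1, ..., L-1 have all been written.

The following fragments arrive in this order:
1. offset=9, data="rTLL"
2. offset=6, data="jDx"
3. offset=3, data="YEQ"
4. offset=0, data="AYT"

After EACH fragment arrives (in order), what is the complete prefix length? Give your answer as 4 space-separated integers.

Answer: 0 0 0 13

Derivation:
Fragment 1: offset=9 data="rTLL" -> buffer=?????????rTLL -> prefix_len=0
Fragment 2: offset=6 data="jDx" -> buffer=??????jDxrTLL -> prefix_len=0
Fragment 3: offset=3 data="YEQ" -> buffer=???YEQjDxrTLL -> prefix_len=0
Fragment 4: offset=0 data="AYT" -> buffer=AYTYEQjDxrTLL -> prefix_len=13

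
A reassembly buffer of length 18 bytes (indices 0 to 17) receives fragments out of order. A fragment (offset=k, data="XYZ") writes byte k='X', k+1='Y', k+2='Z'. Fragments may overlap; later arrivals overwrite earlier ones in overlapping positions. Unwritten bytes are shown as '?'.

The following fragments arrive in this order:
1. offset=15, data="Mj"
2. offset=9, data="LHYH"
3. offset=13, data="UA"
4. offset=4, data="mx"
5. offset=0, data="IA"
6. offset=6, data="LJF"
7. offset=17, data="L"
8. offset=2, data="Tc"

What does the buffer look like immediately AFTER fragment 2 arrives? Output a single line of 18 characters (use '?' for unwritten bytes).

Fragment 1: offset=15 data="Mj" -> buffer=???????????????Mj?
Fragment 2: offset=9 data="LHYH" -> buffer=?????????LHYH??Mj?

Answer: ?????????LHYH??Mj?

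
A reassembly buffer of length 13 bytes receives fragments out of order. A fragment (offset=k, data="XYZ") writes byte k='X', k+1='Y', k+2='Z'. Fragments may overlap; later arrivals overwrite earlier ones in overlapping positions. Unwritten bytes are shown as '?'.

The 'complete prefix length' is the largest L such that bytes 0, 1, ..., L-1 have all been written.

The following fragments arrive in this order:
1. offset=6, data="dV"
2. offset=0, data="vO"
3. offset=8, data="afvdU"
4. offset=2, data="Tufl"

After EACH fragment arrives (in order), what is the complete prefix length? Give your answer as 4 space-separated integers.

Answer: 0 2 2 13

Derivation:
Fragment 1: offset=6 data="dV" -> buffer=??????dV????? -> prefix_len=0
Fragment 2: offset=0 data="vO" -> buffer=vO????dV????? -> prefix_len=2
Fragment 3: offset=8 data="afvdU" -> buffer=vO????dVafvdU -> prefix_len=2
Fragment 4: offset=2 data="Tufl" -> buffer=vOTufldVafvdU -> prefix_len=13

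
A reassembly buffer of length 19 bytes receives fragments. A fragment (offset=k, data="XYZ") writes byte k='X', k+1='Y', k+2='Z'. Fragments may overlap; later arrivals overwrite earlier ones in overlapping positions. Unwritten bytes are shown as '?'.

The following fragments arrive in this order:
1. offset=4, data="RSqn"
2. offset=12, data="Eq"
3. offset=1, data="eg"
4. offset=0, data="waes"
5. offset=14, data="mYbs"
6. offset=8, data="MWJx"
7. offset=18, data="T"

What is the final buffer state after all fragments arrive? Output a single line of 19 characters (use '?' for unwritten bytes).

Fragment 1: offset=4 data="RSqn" -> buffer=????RSqn???????????
Fragment 2: offset=12 data="Eq" -> buffer=????RSqn????Eq?????
Fragment 3: offset=1 data="eg" -> buffer=?eg?RSqn????Eq?????
Fragment 4: offset=0 data="waes" -> buffer=waesRSqn????Eq?????
Fragment 5: offset=14 data="mYbs" -> buffer=waesRSqn????EqmYbs?
Fragment 6: offset=8 data="MWJx" -> buffer=waesRSqnMWJxEqmYbs?
Fragment 7: offset=18 data="T" -> buffer=waesRSqnMWJxEqmYbsT

Answer: waesRSqnMWJxEqmYbsT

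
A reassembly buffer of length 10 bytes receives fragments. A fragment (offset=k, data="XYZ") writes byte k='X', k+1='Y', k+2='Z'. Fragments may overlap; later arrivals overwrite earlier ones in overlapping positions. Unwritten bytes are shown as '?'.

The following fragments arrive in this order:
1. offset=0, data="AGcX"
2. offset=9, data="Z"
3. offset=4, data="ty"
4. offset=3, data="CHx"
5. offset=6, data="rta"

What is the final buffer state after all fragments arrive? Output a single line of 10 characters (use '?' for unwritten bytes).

Fragment 1: offset=0 data="AGcX" -> buffer=AGcX??????
Fragment 2: offset=9 data="Z" -> buffer=AGcX?????Z
Fragment 3: offset=4 data="ty" -> buffer=AGcXty???Z
Fragment 4: offset=3 data="CHx" -> buffer=AGcCHx???Z
Fragment 5: offset=6 data="rta" -> buffer=AGcCHxrtaZ

Answer: AGcCHxrtaZ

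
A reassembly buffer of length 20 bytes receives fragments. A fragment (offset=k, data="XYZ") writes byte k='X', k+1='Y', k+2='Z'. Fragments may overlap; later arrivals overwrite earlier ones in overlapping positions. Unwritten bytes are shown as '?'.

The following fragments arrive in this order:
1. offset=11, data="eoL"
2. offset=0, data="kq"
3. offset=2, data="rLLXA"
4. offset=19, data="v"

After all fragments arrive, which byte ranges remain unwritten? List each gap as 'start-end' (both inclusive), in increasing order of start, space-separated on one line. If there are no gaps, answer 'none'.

Fragment 1: offset=11 len=3
Fragment 2: offset=0 len=2
Fragment 3: offset=2 len=5
Fragment 4: offset=19 len=1
Gaps: 7-10 14-18

Answer: 7-10 14-18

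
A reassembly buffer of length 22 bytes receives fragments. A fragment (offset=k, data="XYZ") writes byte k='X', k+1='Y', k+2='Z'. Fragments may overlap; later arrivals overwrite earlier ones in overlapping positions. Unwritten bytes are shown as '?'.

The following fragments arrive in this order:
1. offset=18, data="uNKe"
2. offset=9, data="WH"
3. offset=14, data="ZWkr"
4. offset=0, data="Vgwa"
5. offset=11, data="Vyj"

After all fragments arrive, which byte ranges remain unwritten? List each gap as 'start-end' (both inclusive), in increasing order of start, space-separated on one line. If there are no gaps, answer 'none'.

Answer: 4-8

Derivation:
Fragment 1: offset=18 len=4
Fragment 2: offset=9 len=2
Fragment 3: offset=14 len=4
Fragment 4: offset=0 len=4
Fragment 5: offset=11 len=3
Gaps: 4-8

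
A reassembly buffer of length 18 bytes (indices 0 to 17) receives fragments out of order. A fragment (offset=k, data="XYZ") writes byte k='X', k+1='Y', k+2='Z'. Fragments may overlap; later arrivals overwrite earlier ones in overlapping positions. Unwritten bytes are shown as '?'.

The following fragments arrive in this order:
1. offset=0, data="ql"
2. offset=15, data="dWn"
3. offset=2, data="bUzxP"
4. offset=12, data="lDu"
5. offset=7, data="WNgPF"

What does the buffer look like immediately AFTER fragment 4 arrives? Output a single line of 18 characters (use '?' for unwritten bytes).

Answer: qlbUzxP?????lDudWn

Derivation:
Fragment 1: offset=0 data="ql" -> buffer=ql????????????????
Fragment 2: offset=15 data="dWn" -> buffer=ql?????????????dWn
Fragment 3: offset=2 data="bUzxP" -> buffer=qlbUzxP????????dWn
Fragment 4: offset=12 data="lDu" -> buffer=qlbUzxP?????lDudWn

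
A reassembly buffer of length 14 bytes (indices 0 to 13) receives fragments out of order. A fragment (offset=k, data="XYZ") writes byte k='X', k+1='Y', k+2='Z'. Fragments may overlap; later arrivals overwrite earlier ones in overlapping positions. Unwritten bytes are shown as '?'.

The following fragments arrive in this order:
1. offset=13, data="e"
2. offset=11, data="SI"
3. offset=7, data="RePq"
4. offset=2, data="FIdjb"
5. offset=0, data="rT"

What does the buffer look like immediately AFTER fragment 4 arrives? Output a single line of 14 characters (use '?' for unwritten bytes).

Answer: ??FIdjbRePqSIe

Derivation:
Fragment 1: offset=13 data="e" -> buffer=?????????????e
Fragment 2: offset=11 data="SI" -> buffer=???????????SIe
Fragment 3: offset=7 data="RePq" -> buffer=???????RePqSIe
Fragment 4: offset=2 data="FIdjb" -> buffer=??FIdjbRePqSIe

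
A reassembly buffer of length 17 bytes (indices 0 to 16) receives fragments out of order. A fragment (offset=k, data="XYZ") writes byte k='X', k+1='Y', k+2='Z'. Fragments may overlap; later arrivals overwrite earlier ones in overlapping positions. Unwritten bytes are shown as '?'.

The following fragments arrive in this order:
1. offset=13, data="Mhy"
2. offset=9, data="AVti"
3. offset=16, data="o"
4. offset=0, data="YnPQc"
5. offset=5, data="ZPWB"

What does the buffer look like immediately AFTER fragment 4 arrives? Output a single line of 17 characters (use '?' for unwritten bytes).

Fragment 1: offset=13 data="Mhy" -> buffer=?????????????Mhy?
Fragment 2: offset=9 data="AVti" -> buffer=?????????AVtiMhy?
Fragment 3: offset=16 data="o" -> buffer=?????????AVtiMhyo
Fragment 4: offset=0 data="YnPQc" -> buffer=YnPQc????AVtiMhyo

Answer: YnPQc????AVtiMhyo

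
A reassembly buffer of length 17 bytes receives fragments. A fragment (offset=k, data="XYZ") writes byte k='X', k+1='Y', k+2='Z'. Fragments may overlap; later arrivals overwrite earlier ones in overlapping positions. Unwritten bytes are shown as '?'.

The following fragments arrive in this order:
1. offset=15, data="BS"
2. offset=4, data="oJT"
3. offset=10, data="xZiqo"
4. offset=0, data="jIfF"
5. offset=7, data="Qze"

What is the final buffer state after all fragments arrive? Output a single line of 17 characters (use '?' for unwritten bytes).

Fragment 1: offset=15 data="BS" -> buffer=???????????????BS
Fragment 2: offset=4 data="oJT" -> buffer=????oJT????????BS
Fragment 3: offset=10 data="xZiqo" -> buffer=????oJT???xZiqoBS
Fragment 4: offset=0 data="jIfF" -> buffer=jIfFoJT???xZiqoBS
Fragment 5: offset=7 data="Qze" -> buffer=jIfFoJTQzexZiqoBS

Answer: jIfFoJTQzexZiqoBS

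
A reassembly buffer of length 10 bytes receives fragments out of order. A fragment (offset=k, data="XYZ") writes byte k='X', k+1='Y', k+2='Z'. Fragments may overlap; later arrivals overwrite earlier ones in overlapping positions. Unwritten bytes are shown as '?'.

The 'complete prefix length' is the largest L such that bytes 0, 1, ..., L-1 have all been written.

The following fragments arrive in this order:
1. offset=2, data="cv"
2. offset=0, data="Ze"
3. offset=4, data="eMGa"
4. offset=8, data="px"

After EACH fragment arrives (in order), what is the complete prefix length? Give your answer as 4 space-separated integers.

Answer: 0 4 8 10

Derivation:
Fragment 1: offset=2 data="cv" -> buffer=??cv?????? -> prefix_len=0
Fragment 2: offset=0 data="Ze" -> buffer=Zecv?????? -> prefix_len=4
Fragment 3: offset=4 data="eMGa" -> buffer=ZecveMGa?? -> prefix_len=8
Fragment 4: offset=8 data="px" -> buffer=ZecveMGapx -> prefix_len=10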